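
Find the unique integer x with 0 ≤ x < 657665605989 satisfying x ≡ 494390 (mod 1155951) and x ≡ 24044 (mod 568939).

Write x = 494390 + 1155951·k. Then 1155951·k ≡ 24044 − 494390 ≡ 98593 (mod 568939).
Need 1155951⁻¹ mod 568939. Extended Euclid on (568939, 18073):
568939 = 31·18073 + 8676
18073 = 2·8676 + 721
8676 = 12·721 + 24
721 = 30·24 + 1
24 = 24·1 + 0
Back-substitute:
1 = 721 − 30·24
1 = −30·8676 + 361·721
1 = 361·18073 − 752·8676
1 = −752·568939 + 23673·18073
1155951⁻¹ ≡ 23673 (mod 568939), so k ≡ 23673·98593 ≡ 204311 (mod 568939).
x = 494390 + 1155951·204311 = 236173999151.

236173999151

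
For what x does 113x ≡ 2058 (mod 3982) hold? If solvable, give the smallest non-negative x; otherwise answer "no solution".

3084

First find gcd(113, 3982):
3982 = 35*113 + 27
113 = 4*27 + 5
27 = 5*5 + 2
5 = 2*2 + 1
2 = 2*1 + 0
gcd = 1, so a unique solution mod 3982 exists.
Back-substitute for the Bézout coefficients:
1 = 5 − 2·2
1 = −2·27 + 11·5
1 = 11·113 − 46·27
1 = −46·3982 + 1621·113
So 113·(1621) ≡ 1 (mod 3982), giving 113⁻¹ ≡ 1621.
x ≡ 113⁻¹·2058 ≡ 1621·2058 ≡ 3084 (mod 3982).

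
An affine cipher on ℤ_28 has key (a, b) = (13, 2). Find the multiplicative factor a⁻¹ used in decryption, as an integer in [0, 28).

13

Extended Euclidean algorithm:
28 = 2*13 + 2
13 = 6*2 + 1
2 = 2*1 + 0
Since gcd(13, 28) = 1, back-substitute to write 1 as a combination:
1 = 13 − 6·2
1 = −6·28 + 13·13
So 13·13 ≡ 1 (mod 28).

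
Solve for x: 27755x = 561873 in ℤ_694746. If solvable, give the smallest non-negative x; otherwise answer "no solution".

18969

First find gcd(27755, 694746):
694746 = 25*27755 + 871
27755 = 31*871 + 754
871 = 1*754 + 117
754 = 6*117 + 52
117 = 2*52 + 13
52 = 4*13 + 0
gcd = 13 and 13 | 561873, so solutions exist. Divide through by 13: 2135x ≡ 43221 (mod 53442).
Now find 2135⁻¹ mod 53442:
53442 = 25×2135 + 67
2135 = 31×67 + 58
67 = 1×58 + 9
58 = 6×9 + 4
9 = 2×4 + 1
4 = 4×1 + 0
Back-substitute:
1 = 9 − 2·4
1 = −2·58 + 13·9
1 = 13·67 − 15·58
1 = −15·2135 + 478·67
1 = 478·53442 − 11965·2135
So 2135·(-11965) ≡ 1 (mod 53442), i.e. 2135⁻¹ ≡ 41477.
Then x ≡ 41477·43221 ≡ 18969 (mod 53442); the smallest non-negative solution is x = 18969.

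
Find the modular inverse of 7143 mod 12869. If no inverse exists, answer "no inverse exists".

1553

Run Euclid on (12869, 7143):
12869 = 1*7143 + 5726
7143 = 1*5726 + 1417
5726 = 4*1417 + 58
1417 = 24*58 + 25
58 = 2*25 + 8
25 = 3*8 + 1
8 = 8*1 + 0
Since gcd(7143, 12869) = 1, back-substitute to write 1 as a combination:
1 = 25 − 3·8
1 = −3·58 + 7·25
1 = 7·1417 − 171·58
1 = −171·5726 + 691·1417
1 = 691·7143 − 862·5726
1 = −862·12869 + 1553·7143
So 7143·1553 ≡ 1 (mod 12869).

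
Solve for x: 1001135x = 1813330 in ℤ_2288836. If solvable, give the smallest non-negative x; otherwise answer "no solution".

166966

First find gcd(1001135, 2288836):
2288836 = 2·1001135 + 286566
1001135 = 3·286566 + 141437
286566 = 2·141437 + 3692
141437 = 38·3692 + 1141
3692 = 3·1141 + 269
1141 = 4·269 + 65
269 = 4·65 + 9
65 = 7·9 + 2
9 = 4·2 + 1
2 = 2·1 + 0
gcd = 1, so a unique solution mod 2288836 exists.
Back-substitute for the Bézout coefficients:
1 = 9 − 4·2
1 = −4·65 + 29·9
1 = 29·269 − 120·65
1 = −120·1141 + 509·269
1 = 509·3692 − 1647·1141
1 = −1647·141437 + 63095·3692
1 = 63095·286566 − 127837·141437
1 = −127837·1001135 + 446606·286566
1 = 446606·2288836 − 1021049·1001135
So 1001135·(-1021049) ≡ 1 (mod 2288836), giving 1001135⁻¹ ≡ 1267787.
x ≡ 1001135⁻¹·1813330 ≡ 1267787·1813330 ≡ 166966 (mod 2288836).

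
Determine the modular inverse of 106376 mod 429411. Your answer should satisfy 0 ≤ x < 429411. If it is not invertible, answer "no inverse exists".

20333

Extended Euclidean algorithm:
429411 = 4·106376 + 3907
106376 = 27·3907 + 887
3907 = 4·887 + 359
887 = 2·359 + 169
359 = 2·169 + 21
169 = 8·21 + 1
21 = 21·1 + 0
gcd = 1, so the inverse exists. Back-substitute:
1 = 169 − 8·21
1 = −8·359 + 17·169
1 = 17·887 − 42·359
1 = −42·3907 + 185·887
1 = 185·106376 − 5037·3907
1 = −5037·429411 + 20333·106376
So 106376·20333 ≡ 1 (mod 429411).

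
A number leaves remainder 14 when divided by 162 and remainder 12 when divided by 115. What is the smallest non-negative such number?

Write x = 14 + 162·k. Then 162·k ≡ 12 − 14 ≡ 113 (mod 115).
Need 162⁻¹ mod 115. Extended Euclid on (115, 47):
115 = 2×47 + 21
47 = 2×21 + 5
21 = 4×5 + 1
5 = 5×1 + 0
Back-substitute:
1 = 21 − 4·5
1 = −4·47 + 9·21
1 = 9·115 − 22·47
162⁻¹ ≡ 93 (mod 115), so k ≡ 93·113 ≡ 44 (mod 115).
x = 14 + 162·44 = 7142.

7142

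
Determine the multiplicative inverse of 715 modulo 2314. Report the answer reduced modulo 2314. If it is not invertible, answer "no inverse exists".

no inverse exists

Compute gcd(715, 2314):
2314 = 3*715 + 169
715 = 4*169 + 39
169 = 4*39 + 13
39 = 3*13 + 0
The gcd is 13, not 1, hence no inverse exists.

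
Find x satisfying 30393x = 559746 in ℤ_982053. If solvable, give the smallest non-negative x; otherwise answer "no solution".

First find gcd(30393, 982053):
982053 = 32·30393 + 9477
30393 = 3·9477 + 1962
9477 = 4·1962 + 1629
1962 = 1·1629 + 333
1629 = 4·333 + 297
333 = 1·297 + 36
297 = 8·36 + 9
36 = 4·9 + 0
gcd = 9 and 9 | 559746, so solutions exist. Divide through by 9: 3377x ≡ 62194 (mod 109117).
Now find 3377⁻¹ mod 109117:
109117 = 32×3377 + 1053
3377 = 3×1053 + 218
1053 = 4×218 + 181
218 = 1×181 + 37
181 = 4×37 + 33
37 = 1×33 + 4
33 = 8×4 + 1
4 = 4×1 + 0
Back-substitute:
1 = 33 − 8·4
1 = −8·37 + 9·33
1 = 9·181 − 44·37
1 = −44·218 + 53·181
1 = 53·1053 − 256·218
1 = −256·3377 + 821·1053
1 = 821·109117 − 26528·3377
So 3377·(-26528) ≡ 1 (mod 109117), i.e. 3377⁻¹ ≡ 82589.
Then x ≡ 82589·62194 ≡ 75725 (mod 109117); the smallest non-negative solution is x = 75725.

75725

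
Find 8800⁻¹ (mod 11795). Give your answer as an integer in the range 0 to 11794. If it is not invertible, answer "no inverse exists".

Compute gcd(8800, 11795):
11795 = 1×8800 + 2995
8800 = 2×2995 + 2810
2995 = 1×2810 + 185
2810 = 15×185 + 35
185 = 5×35 + 10
35 = 3×10 + 5
10 = 2×5 + 0
Since gcd = 5 > 1, 8800 is not a unit mod 11795.

no inverse exists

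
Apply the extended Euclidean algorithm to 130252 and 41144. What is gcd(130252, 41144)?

Apply Euclid's algorithm to 130252 and 41144:
130252 = 3*41144 + 6820
41144 = 6*6820 + 224
6820 = 30*224 + 100
224 = 2*100 + 24
100 = 4*24 + 4
24 = 6*4 + 0
gcd(130252, 41144) = 4.
Working backward:
4 = 100 − 4·24
4 = −4·224 + 9·100
4 = 9·6820 − 274·224
4 = −274·41144 + 1653·6820
4 = 1653·130252 − 5233·41144
So 4 = (1653)·130252 + (-5233)·41144.

4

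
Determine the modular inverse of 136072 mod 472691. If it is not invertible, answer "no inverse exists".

415015

Extended Euclidean algorithm:
472691 = 3*136072 + 64475
136072 = 2*64475 + 7122
64475 = 9*7122 + 377
7122 = 18*377 + 336
377 = 1*336 + 41
336 = 8*41 + 8
41 = 5*8 + 1
8 = 8*1 + 0
The gcd is 1. Working backward:
1 = 41 − 5·8
1 = −5·336 + 41·41
1 = 41·377 − 46·336
1 = −46·7122 + 869·377
1 = 869·64475 − 7867·7122
1 = −7867·136072 + 16603·64475
1 = 16603·472691 − 57676·136072
So 136072·(-57676) ≡ 1 (mod 472691), and -57676 ≡ 415015 (mod 472691).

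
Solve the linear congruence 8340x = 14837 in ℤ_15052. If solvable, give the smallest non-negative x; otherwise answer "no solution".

gcd(8340, 15052):
15052 = 1·8340 + 6712
8340 = 1·6712 + 1628
6712 = 4·1628 + 200
1628 = 8·200 + 28
200 = 7·28 + 4
28 = 7·4 + 0
gcd = 4, but 4 ∤ 14837, so the congruence has no solution.

no solution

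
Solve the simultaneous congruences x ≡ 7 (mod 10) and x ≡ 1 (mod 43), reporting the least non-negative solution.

Write x = 7 + 10·k. Then 10·k ≡ 1 − 7 ≡ 37 (mod 43).
Need 10⁻¹ mod 43. Extended Euclid on (43, 10):
43 = 4×10 + 3
10 = 3×3 + 1
3 = 3×1 + 0
Back-substitute:
1 = 10 − 3·3
1 = −3·43 + 13·10
10⁻¹ ≡ 13 (mod 43), so k ≡ 13·37 ≡ 8 (mod 43).
x = 7 + 10·8 = 87.

87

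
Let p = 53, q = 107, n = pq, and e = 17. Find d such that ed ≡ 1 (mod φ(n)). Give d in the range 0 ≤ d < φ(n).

1297

φ(n) = (p−1)(q−1) = 52·106 = 5512.
Need d with 17·d ≡ 1 (mod 5512). Apply the extended Euclidean algorithm:
5512 = 324×17 + 4
17 = 4×4 + 1
4 = 4×1 + 0
Back-substitute:
1 = 17 − 4·4
1 = −4·5512 + 1297·17
So 17·1297 ≡ 1 (mod 5512), hence d = 1297.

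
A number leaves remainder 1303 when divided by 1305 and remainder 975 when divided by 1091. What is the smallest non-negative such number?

Write x = 1303 + 1305·k. Then 1305·k ≡ 975 − 1303 ≡ 763 (mod 1091).
Need 1305⁻¹ mod 1091. Extended Euclid on (1091, 214):
1091 = 5*214 + 21
214 = 10*21 + 4
21 = 5*4 + 1
4 = 4*1 + 0
Back-substitute:
1 = 21 − 5·4
1 = −5·214 + 51·21
1 = 51·1091 − 260·214
1305⁻¹ ≡ 831 (mod 1091), so k ≡ 831·763 ≡ 182 (mod 1091).
x = 1303 + 1305·182 = 238813.

238813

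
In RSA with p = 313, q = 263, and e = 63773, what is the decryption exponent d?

φ(n) = (p−1)(q−1) = 312·262 = 81744.
Need d with 63773·d ≡ 1 (mod 81744). Apply the extended Euclidean algorithm:
81744 = 1×63773 + 17971
63773 = 3×17971 + 9860
17971 = 1×9860 + 8111
9860 = 1×8111 + 1749
8111 = 4×1749 + 1115
1749 = 1×1115 + 634
1115 = 1×634 + 481
634 = 1×481 + 153
481 = 3×153 + 22
153 = 6×22 + 21
22 = 1×21 + 1
21 = 21×1 + 0
Back-substitute:
1 = 22 − 21
1 = −153 + 7·22
1 = 7·481 − 22·153
1 = −22·634 + 29·481
1 = 29·1115 − 51·634
1 = −51·1749 + 80·1115
1 = 80·8111 − 371·1749
1 = −371·9860 + 451·8111
1 = 451·17971 − 822·9860
1 = −822·63773 + 2917·17971
1 = 2917·81744 − 3739·63773
So 63773·(-3739) ≡ 1 (mod 81744), hence d ≡ -3739 ≡ 78005 (mod 81744).

78005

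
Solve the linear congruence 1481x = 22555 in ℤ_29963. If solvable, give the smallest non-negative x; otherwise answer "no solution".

First find gcd(1481, 29963):
29963 = 20×1481 + 343
1481 = 4×343 + 109
343 = 3×109 + 16
109 = 6×16 + 13
16 = 1×13 + 3
13 = 4×3 + 1
3 = 3×1 + 0
gcd = 1, so a unique solution mod 29963 exists.
Back-substitute for the Bézout coefficients:
1 = 13 − 4·3
1 = −4·16 + 5·13
1 = 5·109 − 34·16
1 = −34·343 + 107·109
1 = 107·1481 − 462·343
1 = −462·29963 + 9347·1481
So 1481·(9347) ≡ 1 (mod 29963), giving 1481⁻¹ ≡ 9347.
x ≡ 1481⁻¹·22555 ≡ 9347·22555 ≡ 1917 (mod 29963).

1917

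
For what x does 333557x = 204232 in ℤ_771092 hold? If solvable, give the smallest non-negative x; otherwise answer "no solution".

18788

First find gcd(333557, 771092):
771092 = 2×333557 + 103978
333557 = 3×103978 + 21623
103978 = 4×21623 + 17486
21623 = 1×17486 + 4137
17486 = 4×4137 + 938
4137 = 4×938 + 385
938 = 2×385 + 168
385 = 2×168 + 49
168 = 3×49 + 21
49 = 2×21 + 7
21 = 3×7 + 0
gcd = 7 and 7 | 204232, so solutions exist. Divide through by 7: 47651x ≡ 29176 (mod 110156).
Now find 47651⁻¹ mod 110156:
110156 = 2*47651 + 14854
47651 = 3*14854 + 3089
14854 = 4*3089 + 2498
3089 = 1*2498 + 591
2498 = 4*591 + 134
591 = 4*134 + 55
134 = 2*55 + 24
55 = 2*24 + 7
24 = 3*7 + 3
7 = 2*3 + 1
3 = 3*1 + 0
Back-substitute:
1 = 7 − 2·3
1 = −2·24 + 7·7
1 = 7·55 − 16·24
1 = −16·134 + 39·55
1 = 39·591 − 172·134
1 = −172·2498 + 727·591
1 = 727·3089 − 899·2498
1 = −899·14854 + 4323·3089
1 = 4323·47651 − 13868·14854
1 = −13868·110156 + 32059·47651
So 47651⁻¹ ≡ 32059 (mod 110156).
Then x ≡ 32059·29176 ≡ 18788 (mod 110156); the smallest non-negative solution is x = 18788.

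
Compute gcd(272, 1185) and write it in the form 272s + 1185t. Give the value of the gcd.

Apply Euclid's algorithm to 1185 and 272:
1185 = 4*272 + 97
272 = 2*97 + 78
97 = 1*78 + 19
78 = 4*19 + 2
19 = 9*2 + 1
2 = 2*1 + 0
gcd(272, 1185) = 1.
Express as a combination:
1 = 19 − 9·2
1 = −9·78 + 37·19
1 = 37·97 − 46·78
1 = −46·272 + 129·97
1 = 129·1185 − 562·272
So 1 = (129)·1185 + (-562)·272.

1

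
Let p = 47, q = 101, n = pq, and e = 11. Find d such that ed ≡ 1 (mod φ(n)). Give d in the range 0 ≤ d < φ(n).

φ(n) = (p−1)(q−1) = 46·100 = 4600.
Need d with 11·d ≡ 1 (mod 4600). Apply the extended Euclidean algorithm:
4600 = 418·11 + 2
11 = 5·2 + 1
2 = 2·1 + 0
Back-substitute:
1 = 11 − 5·2
1 = −5·4600 + 2091·11
So 11·2091 ≡ 1 (mod 4600), hence d = 2091.

2091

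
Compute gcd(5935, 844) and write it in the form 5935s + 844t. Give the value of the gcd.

1

Euclidean algorithm:
5935 = 7·844 + 27
844 = 31·27 + 7
27 = 3·7 + 6
7 = 1·6 + 1
6 = 6·1 + 0
gcd(5935, 844) = 1.
Working backward:
1 = 7 − 6
1 = −27 + 4·7
1 = 4·844 − 125·27
1 = −125·5935 + 879·844
So 1 = (-125)·5935 + (879)·844.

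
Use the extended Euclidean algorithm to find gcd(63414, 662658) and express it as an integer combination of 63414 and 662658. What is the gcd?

6

Apply Euclid's algorithm to 662658 and 63414:
662658 = 10·63414 + 28518
63414 = 2·28518 + 6378
28518 = 4·6378 + 3006
6378 = 2·3006 + 366
3006 = 8·366 + 78
366 = 4·78 + 54
78 = 1·54 + 24
54 = 2·24 + 6
24 = 4·6 + 0
gcd(63414, 662658) = 6.
Working backward:
6 = 54 − 2·24
6 = −2·78 + 3·54
6 = 3·366 − 14·78
6 = −14·3006 + 115·366
6 = 115·6378 − 244·3006
6 = −244·28518 + 1091·6378
6 = 1091·63414 − 2426·28518
6 = −2426·662658 + 25351·63414
So 6 = (-2426)·662658 + (25351)·63414.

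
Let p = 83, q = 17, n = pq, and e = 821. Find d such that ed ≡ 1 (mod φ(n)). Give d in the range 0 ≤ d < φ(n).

φ(n) = (p−1)(q−1) = 82·16 = 1312.
Need d with 821·d ≡ 1 (mod 1312). Apply the extended Euclidean algorithm:
1312 = 1×821 + 491
821 = 1×491 + 330
491 = 1×330 + 161
330 = 2×161 + 8
161 = 20×8 + 1
8 = 8×1 + 0
Back-substitute:
1 = 161 − 20·8
1 = −20·330 + 41·161
1 = 41·491 − 61·330
1 = −61·821 + 102·491
1 = 102·1312 − 163·821
So 821·(-163) ≡ 1 (mod 1312), hence d ≡ -163 ≡ 1149 (mod 1312).

1149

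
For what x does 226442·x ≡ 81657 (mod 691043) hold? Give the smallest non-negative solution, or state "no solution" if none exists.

First find gcd(226442, 691043):
691043 = 3·226442 + 11717
226442 = 19·11717 + 3819
11717 = 3·3819 + 260
3819 = 14·260 + 179
260 = 1·179 + 81
179 = 2·81 + 17
81 = 4·17 + 13
17 = 1·13 + 4
13 = 3·4 + 1
4 = 4·1 + 0
gcd = 1, so a unique solution mod 691043 exists.
Back-substitute for the Bézout coefficients:
1 = 13 − 3·4
1 = −3·17 + 4·13
1 = 4·81 − 19·17
1 = −19·179 + 42·81
1 = 42·260 − 61·179
1 = −61·3819 + 896·260
1 = 896·11717 − 2749·3819
1 = −2749·226442 + 53127·11717
1 = 53127·691043 − 162130·226442
So 226442·(-162130) ≡ 1 (mod 691043), giving 226442⁻¹ ≡ 528913.
x ≡ 226442⁻¹·81657 ≡ 528913·81657 ≡ 643427 (mod 691043).

643427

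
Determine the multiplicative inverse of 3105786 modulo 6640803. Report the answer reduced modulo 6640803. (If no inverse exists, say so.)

no inverse exists

Compute gcd(3105786, 6640803):
6640803 = 2*3105786 + 429231
3105786 = 7*429231 + 101169
429231 = 4*101169 + 24555
101169 = 4*24555 + 2949
24555 = 8*2949 + 963
2949 = 3*963 + 60
963 = 16*60 + 3
60 = 20*3 + 0
Since gcd = 3 > 1, 3105786 is not a unit mod 6640803.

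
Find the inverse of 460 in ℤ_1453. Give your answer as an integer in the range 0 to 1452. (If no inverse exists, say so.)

199

Extended Euclidean algorithm:
1453 = 3*460 + 73
460 = 6*73 + 22
73 = 3*22 + 7
22 = 3*7 + 1
7 = 7*1 + 0
The gcd is 1. Working backward:
1 = 22 − 3·7
1 = −3·73 + 10·22
1 = 10·460 − 63·73
1 = −63·1453 + 199·460
So 460·199 ≡ 1 (mod 1453).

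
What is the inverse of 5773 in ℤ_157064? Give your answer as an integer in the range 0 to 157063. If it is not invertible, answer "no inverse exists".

Run Euclid on (157064, 5773):
157064 = 27*5773 + 1193
5773 = 4*1193 + 1001
1193 = 1*1001 + 192
1001 = 5*192 + 41
192 = 4*41 + 28
41 = 1*28 + 13
28 = 2*13 + 2
13 = 6*2 + 1
2 = 2*1 + 0
Since gcd(5773, 157064) = 1, back-substitute to write 1 as a combination:
1 = 13 − 6·2
1 = −6·28 + 13·13
1 = 13·41 − 19·28
1 = −19·192 + 89·41
1 = 89·1001 − 464·192
1 = −464·1193 + 553·1001
1 = 553·5773 − 2676·1193
1 = −2676·157064 + 72805·5773
So 5773·72805 ≡ 1 (mod 157064).

72805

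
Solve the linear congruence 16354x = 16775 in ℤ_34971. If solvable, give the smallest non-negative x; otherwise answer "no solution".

First find gcd(16354, 34971):
34971 = 2*16354 + 2263
16354 = 7*2263 + 513
2263 = 4*513 + 211
513 = 2*211 + 91
211 = 2*91 + 29
91 = 3*29 + 4
29 = 7*4 + 1
4 = 4*1 + 0
gcd = 1, so a unique solution mod 34971 exists.
Back-substitute for the Bézout coefficients:
1 = 29 − 7·4
1 = −7·91 + 22·29
1 = 22·211 − 51·91
1 = −51·513 + 124·211
1 = 124·2263 − 547·513
1 = −547·16354 + 3953·2263
1 = 3953·34971 − 8453·16354
So 16354·(-8453) ≡ 1 (mod 34971), giving 16354⁻¹ ≡ 26518.
x ≡ 16354⁻¹·16775 ≡ 26518·16775 ≡ 8330 (mod 34971).

8330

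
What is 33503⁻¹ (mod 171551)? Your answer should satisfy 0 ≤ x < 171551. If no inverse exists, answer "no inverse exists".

Extended Euclidean algorithm:
171551 = 5×33503 + 4036
33503 = 8×4036 + 1215
4036 = 3×1215 + 391
1215 = 3×391 + 42
391 = 9×42 + 13
42 = 3×13 + 3
13 = 4×3 + 1
3 = 3×1 + 0
The gcd is 1. Working backward:
1 = 13 − 4·3
1 = −4·42 + 13·13
1 = 13·391 − 121·42
1 = −121·1215 + 376·391
1 = 376·4036 − 1249·1215
1 = −1249·33503 + 10368·4036
1 = 10368·171551 − 53089·33503
Hence 33503⁻¹ ≡ -53089 ≡ 118462 (mod 171551).

118462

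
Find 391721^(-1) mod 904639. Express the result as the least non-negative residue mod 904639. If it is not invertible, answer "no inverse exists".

212476

gcd(904639, 391721) by repeated division:
904639 = 2·391721 + 121197
391721 = 3·121197 + 28130
121197 = 4·28130 + 8677
28130 = 3·8677 + 2099
8677 = 4·2099 + 281
2099 = 7·281 + 132
281 = 2·132 + 17
132 = 7·17 + 13
17 = 1·13 + 4
13 = 3·4 + 1
4 = 4·1 + 0
gcd = 1, so the inverse exists. Back-substitute:
1 = 13 − 3·4
1 = −3·17 + 4·13
1 = 4·132 − 31·17
1 = −31·281 + 66·132
1 = 66·2099 − 493·281
1 = −493·8677 + 2038·2099
1 = 2038·28130 − 6607·8677
1 = −6607·121197 + 28466·28130
1 = 28466·391721 − 92005·121197
1 = −92005·904639 + 212476·391721
So 391721·212476 ≡ 1 (mod 904639).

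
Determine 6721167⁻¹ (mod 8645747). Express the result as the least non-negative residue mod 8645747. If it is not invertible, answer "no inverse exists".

956599

Run Euclid on (8645747, 6721167):
8645747 = 1×6721167 + 1924580
6721167 = 3×1924580 + 947427
1924580 = 2×947427 + 29726
947427 = 31×29726 + 25921
29726 = 1×25921 + 3805
25921 = 6×3805 + 3091
3805 = 1×3091 + 714
3091 = 4×714 + 235
714 = 3×235 + 9
235 = 26×9 + 1
9 = 9×1 + 0
Since gcd(6721167, 8645747) = 1, back-substitute to write 1 as a combination:
1 = 235 − 26·9
1 = −26·714 + 79·235
1 = 79·3091 − 342·714
1 = −342·3805 + 421·3091
1 = 421·25921 − 2868·3805
1 = −2868·29726 + 3289·25921
1 = 3289·947427 − 104827·29726
1 = −104827·1924580 + 212943·947427
1 = 212943·6721167 − 743656·1924580
1 = −743656·8645747 + 956599·6721167
So 6721167·956599 ≡ 1 (mod 8645747).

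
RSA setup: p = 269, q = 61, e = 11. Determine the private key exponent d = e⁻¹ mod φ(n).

8771

φ(n) = (p−1)(q−1) = 268·60 = 16080.
Need d with 11·d ≡ 1 (mod 16080). Apply the extended Euclidean algorithm:
16080 = 1461*11 + 9
11 = 1*9 + 2
9 = 4*2 + 1
2 = 2*1 + 0
Back-substitute:
1 = 9 − 4·2
1 = −4·11 + 5·9
1 = 5·16080 − 7309·11
So 11·(-7309) ≡ 1 (mod 16080), hence d ≡ -7309 ≡ 8771 (mod 16080).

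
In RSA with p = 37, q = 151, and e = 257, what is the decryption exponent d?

3593

φ(n) = (p−1)(q−1) = 36·150 = 5400.
Need d with 257·d ≡ 1 (mod 5400). Apply the extended Euclidean algorithm:
5400 = 21×257 + 3
257 = 85×3 + 2
3 = 1×2 + 1
2 = 2×1 + 0
Back-substitute:
1 = 3 − 2
1 = −257 + 86·3
1 = 86·5400 − 1807·257
So 257·(-1807) ≡ 1 (mod 5400), hence d ≡ -1807 ≡ 3593 (mod 5400).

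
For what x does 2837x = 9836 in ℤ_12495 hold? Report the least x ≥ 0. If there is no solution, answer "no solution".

2188

First find gcd(2837, 12495):
12495 = 4*2837 + 1147
2837 = 2*1147 + 543
1147 = 2*543 + 61
543 = 8*61 + 55
61 = 1*55 + 6
55 = 9*6 + 1
6 = 6*1 + 0
gcd = 1, so a unique solution mod 12495 exists.
Back-substitute for the Bézout coefficients:
1 = 55 − 9·6
1 = −9·61 + 10·55
1 = 10·543 − 89·61
1 = −89·1147 + 188·543
1 = 188·2837 − 465·1147
1 = −465·12495 + 2048·2837
So 2837·(2048) ≡ 1 (mod 12495), giving 2837⁻¹ ≡ 2048.
x ≡ 2837⁻¹·9836 ≡ 2048·9836 ≡ 2188 (mod 12495).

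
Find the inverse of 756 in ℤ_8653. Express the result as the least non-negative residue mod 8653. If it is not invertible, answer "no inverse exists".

gcd(8653, 756) by repeated division:
8653 = 11·756 + 337
756 = 2·337 + 82
337 = 4·82 + 9
82 = 9·9 + 1
9 = 9·1 + 0
gcd = 1, so the inverse exists. Back-substitute:
1 = 82 − 9·9
1 = −9·337 + 37·82
1 = 37·756 − 83·337
1 = −83·8653 + 950·756
So 756·950 ≡ 1 (mod 8653).

950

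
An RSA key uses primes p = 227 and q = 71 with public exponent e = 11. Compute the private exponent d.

φ(n) = (p−1)(q−1) = 226·70 = 15820.
Need d with 11·d ≡ 1 (mod 15820). Apply the extended Euclidean algorithm:
15820 = 1438*11 + 2
11 = 5*2 + 1
2 = 2*1 + 0
Back-substitute:
1 = 11 − 5·2
1 = −5·15820 + 7191·11
So 11·7191 ≡ 1 (mod 15820), hence d = 7191.

7191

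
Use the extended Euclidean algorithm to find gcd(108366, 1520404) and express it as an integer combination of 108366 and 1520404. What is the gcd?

2

Apply Euclid's algorithm to 1520404 and 108366:
1520404 = 14×108366 + 3280
108366 = 33×3280 + 126
3280 = 26×126 + 4
126 = 31×4 + 2
4 = 2×2 + 0
gcd(108366, 1520404) = 2.
Express as a combination:
2 = 126 − 31·4
2 = −31·3280 + 807·126
2 = 807·108366 − 26662·3280
2 = −26662·1520404 + 374075·108366
So 2 = (-26662)·1520404 + (374075)·108366.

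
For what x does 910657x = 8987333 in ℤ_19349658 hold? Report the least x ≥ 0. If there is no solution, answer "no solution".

457331

First find gcd(910657, 19349658):
19349658 = 21*910657 + 225861
910657 = 4*225861 + 7213
225861 = 31*7213 + 2258
7213 = 3*2258 + 439
2258 = 5*439 + 63
439 = 6*63 + 61
63 = 1*61 + 2
61 = 30*2 + 1
2 = 2*1 + 0
gcd = 1, so a unique solution mod 19349658 exists.
Back-substitute for the Bézout coefficients:
1 = 61 − 30·2
1 = −30·63 + 31·61
1 = 31·439 − 216·63
1 = −216·2258 + 1111·439
1 = 1111·7213 − 3549·2258
1 = −3549·225861 + 111130·7213
1 = 111130·910657 − 448069·225861
1 = −448069·19349658 + 9520579·910657
So 910657·(9520579) ≡ 1 (mod 19349658), giving 910657⁻¹ ≡ 9520579.
x ≡ 910657⁻¹·8987333 ≡ 9520579·8987333 ≡ 457331 (mod 19349658).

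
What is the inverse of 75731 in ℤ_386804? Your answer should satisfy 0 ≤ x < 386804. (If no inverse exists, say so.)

262347

gcd(386804, 75731) by repeated division:
386804 = 5*75731 + 8149
75731 = 9*8149 + 2390
8149 = 3*2390 + 979
2390 = 2*979 + 432
979 = 2*432 + 115
432 = 3*115 + 87
115 = 1*87 + 28
87 = 3*28 + 3
28 = 9*3 + 1
3 = 3*1 + 0
The gcd is 1. Working backward:
1 = 28 − 9·3
1 = −9·87 + 28·28
1 = 28·115 − 37·87
1 = −37·432 + 139·115
1 = 139·979 − 315·432
1 = −315·2390 + 769·979
1 = 769·8149 − 2622·2390
1 = −2622·75731 + 24367·8149
1 = 24367·386804 − 124457·75731
Hence 75731⁻¹ ≡ -124457 ≡ 262347 (mod 386804).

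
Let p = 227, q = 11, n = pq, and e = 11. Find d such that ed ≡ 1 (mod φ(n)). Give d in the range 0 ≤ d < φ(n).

411

φ(n) = (p−1)(q−1) = 226·10 = 2260.
Need d with 11·d ≡ 1 (mod 2260). Apply the extended Euclidean algorithm:
2260 = 205·11 + 5
11 = 2·5 + 1
5 = 5·1 + 0
Back-substitute:
1 = 11 − 2·5
1 = −2·2260 + 411·11
So 11·411 ≡ 1 (mod 2260), hence d = 411.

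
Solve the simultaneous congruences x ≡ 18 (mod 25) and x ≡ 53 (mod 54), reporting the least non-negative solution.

593

Write x = 18 + 25·k. Then 25·k ≡ 53 − 18 ≡ 35 (mod 54).
Need 25⁻¹ mod 54. Extended Euclid on (54, 25):
54 = 2·25 + 4
25 = 6·4 + 1
4 = 4·1 + 0
Back-substitute:
1 = 25 − 6·4
1 = −6·54 + 13·25
25⁻¹ ≡ 13 (mod 54), so k ≡ 13·35 ≡ 23 (mod 54).
x = 18 + 25·23 = 593.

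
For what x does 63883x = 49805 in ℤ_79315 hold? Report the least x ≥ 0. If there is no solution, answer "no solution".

First find gcd(63883, 79315):
79315 = 1×63883 + 15432
63883 = 4×15432 + 2155
15432 = 7×2155 + 347
2155 = 6×347 + 73
347 = 4×73 + 55
73 = 1×55 + 18
55 = 3×18 + 1
18 = 18×1 + 0
gcd = 1, so a unique solution mod 79315 exists.
Back-substitute for the Bézout coefficients:
1 = 55 − 3·18
1 = −3·73 + 4·55
1 = 4·347 − 19·73
1 = −19·2155 + 118·347
1 = 118·15432 − 845·2155
1 = −845·63883 + 3498·15432
1 = 3498·79315 − 4343·63883
So 63883·(-4343) ≡ 1 (mod 79315), giving 63883⁻¹ ≡ 74972.
x ≡ 63883⁻¹·49805 ≡ 74972·49805 ≡ 68205 (mod 79315).

68205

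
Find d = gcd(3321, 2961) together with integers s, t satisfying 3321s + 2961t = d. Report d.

9

Repeated division:
3321 = 1*2961 + 360
2961 = 8*360 + 81
360 = 4*81 + 36
81 = 2*36 + 9
36 = 4*9 + 0
gcd(3321, 2961) = 9.
Back-substituting:
9 = 81 − 2·36
9 = −2·360 + 9·81
9 = 9·2961 − 74·360
9 = −74·3321 + 83·2961
So 9 = (-74)·3321 + (83)·2961.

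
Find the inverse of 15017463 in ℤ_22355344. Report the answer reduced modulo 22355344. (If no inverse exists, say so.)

Extended Euclidean algorithm:
22355344 = 1*15017463 + 7337881
15017463 = 2*7337881 + 341701
7337881 = 21*341701 + 162160
341701 = 2*162160 + 17381
162160 = 9*17381 + 5731
17381 = 3*5731 + 188
5731 = 30*188 + 91
188 = 2*91 + 6
91 = 15*6 + 1
6 = 6*1 + 0
The gcd is 1. Working backward:
1 = 91 − 15·6
1 = −15·188 + 31·91
1 = 31·5731 − 945·188
1 = −945·17381 + 2866·5731
1 = 2866·162160 − 26739·17381
1 = −26739·341701 + 56344·162160
1 = 56344·7337881 − 1209963·341701
1 = −1209963·15017463 + 2476270·7337881
1 = 2476270·22355344 − 3686233·15017463
Hence 15017463⁻¹ ≡ -3686233 ≡ 18669111 (mod 22355344).

18669111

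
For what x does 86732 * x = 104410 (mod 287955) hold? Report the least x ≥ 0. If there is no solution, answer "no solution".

171575

First find gcd(86732, 287955):
287955 = 3*86732 + 27759
86732 = 3*27759 + 3455
27759 = 8*3455 + 119
3455 = 29*119 + 4
119 = 29*4 + 3
4 = 1*3 + 1
3 = 3*1 + 0
gcd = 1, so a unique solution mod 287955 exists.
Back-substitute for the Bézout coefficients:
1 = 4 − 3
1 = −119 + 30·4
1 = 30·3455 − 871·119
1 = −871·27759 + 6998·3455
1 = 6998·86732 − 21865·27759
1 = −21865·287955 + 72593·86732
So 86732·(72593) ≡ 1 (mod 287955), giving 86732⁻¹ ≡ 72593.
x ≡ 86732⁻¹·104410 ≡ 72593·104410 ≡ 171575 (mod 287955).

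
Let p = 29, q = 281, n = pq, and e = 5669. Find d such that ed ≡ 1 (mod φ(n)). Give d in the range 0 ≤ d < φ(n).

φ(n) = (p−1)(q−1) = 28·280 = 7840.
Need d with 5669·d ≡ 1 (mod 7840). Apply the extended Euclidean algorithm:
7840 = 1×5669 + 2171
5669 = 2×2171 + 1327
2171 = 1×1327 + 844
1327 = 1×844 + 483
844 = 1×483 + 361
483 = 1×361 + 122
361 = 2×122 + 117
122 = 1×117 + 5
117 = 23×5 + 2
5 = 2×2 + 1
2 = 2×1 + 0
Back-substitute:
1 = 5 − 2·2
1 = −2·117 + 47·5
1 = 47·122 − 49·117
1 = −49·361 + 145·122
1 = 145·483 − 194·361
1 = −194·844 + 339·483
1 = 339·1327 − 533·844
1 = −533·2171 + 872·1327
1 = 872·5669 − 2277·2171
1 = −2277·7840 + 3149·5669
So 5669·3149 ≡ 1 (mod 7840), hence d = 3149.

3149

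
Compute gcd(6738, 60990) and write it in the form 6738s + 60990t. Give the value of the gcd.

6

Euclidean algorithm:
60990 = 9×6738 + 348
6738 = 19×348 + 126
348 = 2×126 + 96
126 = 1×96 + 30
96 = 3×30 + 6
30 = 5×6 + 0
gcd(6738, 60990) = 6.
Working backward:
6 = 96 − 3·30
6 = −3·126 + 4·96
6 = 4·348 − 11·126
6 = −11·6738 + 213·348
6 = 213·60990 − 1928·6738
So 6 = (213)·60990 + (-1928)·6738.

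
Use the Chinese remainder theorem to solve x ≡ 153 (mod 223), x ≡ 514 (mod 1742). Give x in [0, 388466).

Write x = 153 + 223·k. Then 223·k ≡ 514 − 153 ≡ 361 (mod 1742).
Need 223⁻¹ mod 1742. Extended Euclid on (1742, 223):
1742 = 7·223 + 181
223 = 1·181 + 42
181 = 4·42 + 13
42 = 3·13 + 3
13 = 4·3 + 1
3 = 3·1 + 0
Back-substitute:
1 = 13 − 4·3
1 = −4·42 + 13·13
1 = 13·181 − 56·42
1 = −56·223 + 69·181
1 = 69·1742 − 539·223
223⁻¹ ≡ 1203 (mod 1742), so k ≡ 1203·361 ≡ 525 (mod 1742).
x = 153 + 223·525 = 117228.

117228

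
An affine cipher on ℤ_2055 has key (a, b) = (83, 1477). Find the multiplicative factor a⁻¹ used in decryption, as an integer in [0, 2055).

1337

Apply the Euclidean algorithm to 2055 and 83:
2055 = 24×83 + 63
83 = 1×63 + 20
63 = 3×20 + 3
20 = 6×3 + 2
3 = 1×2 + 1
2 = 2×1 + 0
gcd = 1, so the inverse exists. Back-substitute:
1 = 3 − 2
1 = −20 + 7·3
1 = 7·63 − 22·20
1 = −22·83 + 29·63
1 = 29·2055 − 718·83
Thus 83·(-718) ≡ 1 (mod 2055); reducing, -718 mod 2055 = 1337.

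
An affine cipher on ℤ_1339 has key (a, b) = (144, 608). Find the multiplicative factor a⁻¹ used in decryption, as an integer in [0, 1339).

716

Run Euclid on (1339, 144):
1339 = 9×144 + 43
144 = 3×43 + 15
43 = 2×15 + 13
15 = 1×13 + 2
13 = 6×2 + 1
2 = 2×1 + 0
gcd = 1, so the inverse exists. Back-substitute:
1 = 13 − 6·2
1 = −6·15 + 7·13
1 = 7·43 − 20·15
1 = −20·144 + 67·43
1 = 67·1339 − 623·144
So 144·(-623) ≡ 1 (mod 1339), and -623 ≡ 716 (mod 1339).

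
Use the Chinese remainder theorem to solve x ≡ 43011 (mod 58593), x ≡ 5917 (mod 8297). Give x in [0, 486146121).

130119471

Write x = 43011 + 58593·k. Then 58593·k ≡ 5917 − 43011 ≡ 4391 (mod 8297).
Need 58593⁻¹ mod 8297. Extended Euclid on (8297, 514):
8297 = 16*514 + 73
514 = 7*73 + 3
73 = 24*3 + 1
3 = 3*1 + 0
Back-substitute:
1 = 73 − 24·3
1 = −24·514 + 169·73
1 = 169·8297 − 2728·514
58593⁻¹ ≡ 5569 (mod 8297), so k ≡ 5569·4391 ≡ 2220 (mod 8297).
x = 43011 + 58593·2220 = 130119471.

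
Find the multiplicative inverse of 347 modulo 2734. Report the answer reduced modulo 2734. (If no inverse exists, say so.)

1237

Run Euclid on (2734, 347):
2734 = 7×347 + 305
347 = 1×305 + 42
305 = 7×42 + 11
42 = 3×11 + 9
11 = 1×9 + 2
9 = 4×2 + 1
2 = 2×1 + 0
The gcd is 1. Working backward:
1 = 9 − 4·2
1 = −4·11 + 5·9
1 = 5·42 − 19·11
1 = −19·305 + 138·42
1 = 138·347 − 157·305
1 = −157·2734 + 1237·347
So 347·1237 ≡ 1 (mod 2734).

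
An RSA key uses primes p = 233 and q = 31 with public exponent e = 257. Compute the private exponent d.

φ(n) = (p−1)(q−1) = 232·30 = 6960.
Need d with 257·d ≡ 1 (mod 6960). Apply the extended Euclidean algorithm:
6960 = 27×257 + 21
257 = 12×21 + 5
21 = 4×5 + 1
5 = 5×1 + 0
Back-substitute:
1 = 21 − 4·5
1 = −4·257 + 49·21
1 = 49·6960 − 1327·257
So 257·(-1327) ≡ 1 (mod 6960), hence d ≡ -1327 ≡ 5633 (mod 6960).

5633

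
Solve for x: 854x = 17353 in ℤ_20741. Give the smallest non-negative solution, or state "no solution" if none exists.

2279

First find gcd(854, 20741):
20741 = 24·854 + 245
854 = 3·245 + 119
245 = 2·119 + 7
119 = 17·7 + 0
gcd = 7 and 7 | 17353, so solutions exist. Divide through by 7: 122x ≡ 2479 (mod 2963).
Now find 122⁻¹ mod 2963:
2963 = 24×122 + 35
122 = 3×35 + 17
35 = 2×17 + 1
17 = 17×1 + 0
Back-substitute:
1 = 35 − 2·17
1 = −2·122 + 7·35
1 = 7·2963 − 170·122
So 122·(-170) ≡ 1 (mod 2963), i.e. 122⁻¹ ≡ 2793.
Then x ≡ 2793·2479 ≡ 2279 (mod 2963); the smallest non-negative solution is x = 2279.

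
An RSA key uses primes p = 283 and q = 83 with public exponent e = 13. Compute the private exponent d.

16009

φ(n) = (p−1)(q−1) = 282·82 = 23124.
Need d with 13·d ≡ 1 (mod 23124). Apply the extended Euclidean algorithm:
23124 = 1778·13 + 10
13 = 1·10 + 3
10 = 3·3 + 1
3 = 3·1 + 0
Back-substitute:
1 = 10 − 3·3
1 = −3·13 + 4·10
1 = 4·23124 − 7115·13
So 13·(-7115) ≡ 1 (mod 23124), hence d ≡ -7115 ≡ 16009 (mod 23124).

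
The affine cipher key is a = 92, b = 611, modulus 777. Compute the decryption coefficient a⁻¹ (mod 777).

gcd(777, 92) by repeated division:
777 = 8·92 + 41
92 = 2·41 + 10
41 = 4·10 + 1
10 = 10·1 + 0
gcd = 1, so the inverse exists. Back-substitute:
1 = 41 − 4·10
1 = −4·92 + 9·41
1 = 9·777 − 76·92
Hence 92⁻¹ ≡ -76 ≡ 701 (mod 777).

701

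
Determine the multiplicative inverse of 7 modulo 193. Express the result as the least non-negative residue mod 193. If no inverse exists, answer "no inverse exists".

Run Euclid on (193, 7):
193 = 27*7 + 4
7 = 1*4 + 3
4 = 1*3 + 1
3 = 3*1 + 0
gcd = 1, so the inverse exists. Back-substitute:
1 = 4 − 3
1 = −7 + 2·4
1 = 2·193 − 55·7
Hence 7⁻¹ ≡ -55 ≡ 138 (mod 193).

138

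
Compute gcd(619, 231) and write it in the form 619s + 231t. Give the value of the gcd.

Euclidean algorithm:
619 = 2×231 + 157
231 = 1×157 + 74
157 = 2×74 + 9
74 = 8×9 + 2
9 = 4×2 + 1
2 = 2×1 + 0
gcd(619, 231) = 1.
Back-substituting:
1 = 9 − 4·2
1 = −4·74 + 33·9
1 = 33·157 − 70·74
1 = −70·231 + 103·157
1 = 103·619 − 276·231
So 1 = (103)·619 + (-276)·231.

1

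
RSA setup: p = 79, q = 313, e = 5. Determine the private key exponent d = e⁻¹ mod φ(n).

φ(n) = (p−1)(q−1) = 78·312 = 24336.
Need d with 5·d ≡ 1 (mod 24336). Apply the extended Euclidean algorithm:
24336 = 4867*5 + 1
5 = 5*1 + 0
Back-substitute:
1 = 24336 − 4867·5
So 5·(-4867) ≡ 1 (mod 24336), hence d ≡ -4867 ≡ 19469 (mod 24336).

19469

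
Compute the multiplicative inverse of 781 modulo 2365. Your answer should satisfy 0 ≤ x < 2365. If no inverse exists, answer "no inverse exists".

Euclidean algorithm on 2365, 781:
2365 = 3*781 + 22
781 = 35*22 + 11
22 = 2*11 + 0
Since gcd = 11 > 1, 781 is not a unit mod 2365.

no inverse exists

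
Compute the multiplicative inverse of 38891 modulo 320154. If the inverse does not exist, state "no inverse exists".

Extended Euclidean algorithm:
320154 = 8·38891 + 9026
38891 = 4·9026 + 2787
9026 = 3·2787 + 665
2787 = 4·665 + 127
665 = 5·127 + 30
127 = 4·30 + 7
30 = 4·7 + 2
7 = 3·2 + 1
2 = 2·1 + 0
gcd = 1, so the inverse exists. Back-substitute:
1 = 7 − 3·2
1 = −3·30 + 13·7
1 = 13·127 − 55·30
1 = −55·665 + 288·127
1 = 288·2787 − 1207·665
1 = −1207·9026 + 3909·2787
1 = 3909·38891 − 16843·9026
1 = −16843·320154 + 138653·38891
So 38891·138653 ≡ 1 (mod 320154).

138653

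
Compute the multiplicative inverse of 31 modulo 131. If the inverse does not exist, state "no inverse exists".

gcd(131, 31) by repeated division:
131 = 4·31 + 7
31 = 4·7 + 3
7 = 2·3 + 1
3 = 3·1 + 0
gcd = 1, so the inverse exists. Back-substitute:
1 = 7 − 2·3
1 = −2·31 + 9·7
1 = 9·131 − 38·31
Hence 31⁻¹ ≡ -38 ≡ 93 (mod 131).

93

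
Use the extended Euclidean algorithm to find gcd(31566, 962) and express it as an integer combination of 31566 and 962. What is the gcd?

Apply Euclid's algorithm to 31566 and 962:
31566 = 32×962 + 782
962 = 1×782 + 180
782 = 4×180 + 62
180 = 2×62 + 56
62 = 1×56 + 6
56 = 9×6 + 2
6 = 3×2 + 0
gcd(31566, 962) = 2.
Working backward:
2 = 56 − 9·6
2 = −9·62 + 10·56
2 = 10·180 − 29·62
2 = −29·782 + 126·180
2 = 126·962 − 155·782
2 = −155·31566 + 5086·962
So 2 = (-155)·31566 + (5086)·962.

2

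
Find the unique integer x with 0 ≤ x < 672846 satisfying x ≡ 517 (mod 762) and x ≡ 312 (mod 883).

Write x = 517 + 762·k. Then 762·k ≡ 312 − 517 ≡ 678 (mod 883).
Need 762⁻¹ mod 883. Extended Euclid on (883, 762):
883 = 1·762 + 121
762 = 6·121 + 36
121 = 3·36 + 13
36 = 2·13 + 10
13 = 1·10 + 3
10 = 3·3 + 1
3 = 3·1 + 0
Back-substitute:
1 = 10 − 3·3
1 = −3·13 + 4·10
1 = 4·36 − 11·13
1 = −11·121 + 37·36
1 = 37·762 − 233·121
1 = −233·883 + 270·762
762⁻¹ ≡ 270 (mod 883), so k ≡ 270·678 ≡ 279 (mod 883).
x = 517 + 762·279 = 213115.

213115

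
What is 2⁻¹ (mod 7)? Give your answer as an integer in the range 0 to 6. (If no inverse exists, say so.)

4

Apply the Euclidean algorithm to 7 and 2:
7 = 3·2 + 1
2 = 2·1 + 0
The gcd is 1. Working backward:
1 = 7 − 3·2
Thus 2·(-3) ≡ 1 (mod 7); reducing, -3 mod 7 = 4.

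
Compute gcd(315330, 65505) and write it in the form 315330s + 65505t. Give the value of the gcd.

15

Repeated division:
315330 = 4×65505 + 53310
65505 = 1×53310 + 12195
53310 = 4×12195 + 4530
12195 = 2×4530 + 3135
4530 = 1×3135 + 1395
3135 = 2×1395 + 345
1395 = 4×345 + 15
345 = 23×15 + 0
gcd(315330, 65505) = 15.
Working backward:
15 = 1395 − 4·345
15 = −4·3135 + 9·1395
15 = 9·4530 − 13·3135
15 = −13·12195 + 35·4530
15 = 35·53310 − 153·12195
15 = −153·65505 + 188·53310
15 = 188·315330 − 905·65505
So 15 = (188)·315330 + (-905)·65505.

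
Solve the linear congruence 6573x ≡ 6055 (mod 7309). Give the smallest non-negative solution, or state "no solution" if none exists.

6695

First find gcd(6573, 7309):
7309 = 1·6573 + 736
6573 = 8·736 + 685
736 = 1·685 + 51
685 = 13·51 + 22
51 = 2·22 + 7
22 = 3·7 + 1
7 = 7·1 + 0
gcd = 1, so a unique solution mod 7309 exists.
Back-substitute for the Bézout coefficients:
1 = 22 − 3·7
1 = −3·51 + 7·22
1 = 7·685 − 94·51
1 = −94·736 + 101·685
1 = 101·6573 − 902·736
1 = −902·7309 + 1003·6573
So 6573·(1003) ≡ 1 (mod 7309), giving 6573⁻¹ ≡ 1003.
x ≡ 6573⁻¹·6055 ≡ 1003·6055 ≡ 6695 (mod 7309).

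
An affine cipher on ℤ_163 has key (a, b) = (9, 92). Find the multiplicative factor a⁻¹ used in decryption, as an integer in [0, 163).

145

Apply the Euclidean algorithm to 163 and 9:
163 = 18×9 + 1
9 = 9×1 + 0
Since gcd(9, 163) = 1, back-substitute to write 1 as a combination:
1 = 163 − 18·9
Thus 9·(-18) ≡ 1 (mod 163); reducing, -18 mod 163 = 145.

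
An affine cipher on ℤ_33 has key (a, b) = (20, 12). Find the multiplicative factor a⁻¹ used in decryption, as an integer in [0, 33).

Apply the Euclidean algorithm to 33 and 20:
33 = 1×20 + 13
20 = 1×13 + 7
13 = 1×7 + 6
7 = 1×6 + 1
6 = 6×1 + 0
The gcd is 1. Working backward:
1 = 7 − 6
1 = −13 + 2·7
1 = 2·20 − 3·13
1 = −3·33 + 5·20
So 20·5 ≡ 1 (mod 33).

5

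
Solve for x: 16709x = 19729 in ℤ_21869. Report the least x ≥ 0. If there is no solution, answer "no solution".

First find gcd(16709, 21869):
21869 = 1×16709 + 5160
16709 = 3×5160 + 1229
5160 = 4×1229 + 244
1229 = 5×244 + 9
244 = 27×9 + 1
9 = 9×1 + 0
gcd = 1, so a unique solution mod 21869 exists.
Back-substitute for the Bézout coefficients:
1 = 244 − 27·9
1 = −27·1229 + 136·244
1 = 136·5160 − 571·1229
1 = −571·16709 + 1849·5160
1 = 1849·21869 − 2420·16709
So 16709·(-2420) ≡ 1 (mod 21869), giving 16709⁻¹ ≡ 19449.
x ≡ 16709⁻¹·19729 ≡ 19449·19729 ≡ 17716 (mod 21869).

17716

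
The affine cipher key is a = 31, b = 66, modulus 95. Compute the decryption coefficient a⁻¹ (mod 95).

46

gcd(95, 31) by repeated division:
95 = 3×31 + 2
31 = 15×2 + 1
2 = 2×1 + 0
The gcd is 1. Working backward:
1 = 31 − 15·2
1 = −15·95 + 46·31
So 31·46 ≡ 1 (mod 95).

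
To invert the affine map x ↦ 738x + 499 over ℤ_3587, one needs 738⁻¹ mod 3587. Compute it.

gcd(3587, 738) by repeated division:
3587 = 4×738 + 635
738 = 1×635 + 103
635 = 6×103 + 17
103 = 6×17 + 1
17 = 17×1 + 0
Since gcd(738, 3587) = 1, back-substitute to write 1 as a combination:
1 = 103 − 6·17
1 = −6·635 + 37·103
1 = 37·738 − 43·635
1 = −43·3587 + 209·738
So 738·209 ≡ 1 (mod 3587).

209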